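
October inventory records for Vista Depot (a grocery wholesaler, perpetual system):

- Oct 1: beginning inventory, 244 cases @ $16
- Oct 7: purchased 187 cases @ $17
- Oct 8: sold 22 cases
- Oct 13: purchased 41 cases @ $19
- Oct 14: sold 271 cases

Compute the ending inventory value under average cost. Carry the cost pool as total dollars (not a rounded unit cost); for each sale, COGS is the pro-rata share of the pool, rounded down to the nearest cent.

Ending inventory = $2,983.52

After Oct 1: 244 on hand, pool $3,904.00 (≈ $16.0000 each)
After Oct 7: 431 on hand, pool $7,083.00 (≈ $16.4339 each)
Oct 8, sell 22: 22/431 × $7,083.00 → $361.54
After Oct 13: 450 on hand, pool $7,500.46 (≈ $16.6677 each)
Oct 14, sell 271: 271/450 × $7,500.46 → $4,516.94
Total COGS = $361.54 + $4,516.94 = $4,878.48
Ending inventory (cost pool remaining) = $2,983.52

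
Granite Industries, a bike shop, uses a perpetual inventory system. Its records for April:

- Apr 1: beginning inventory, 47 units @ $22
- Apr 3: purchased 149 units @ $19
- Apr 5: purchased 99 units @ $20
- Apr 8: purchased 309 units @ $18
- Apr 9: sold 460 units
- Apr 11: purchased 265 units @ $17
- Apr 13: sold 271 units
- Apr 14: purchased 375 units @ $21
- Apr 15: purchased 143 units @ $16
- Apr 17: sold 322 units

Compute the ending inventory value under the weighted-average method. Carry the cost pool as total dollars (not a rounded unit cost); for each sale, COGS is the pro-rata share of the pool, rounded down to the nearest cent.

Ending inventory = $6,415.57

After Apr 1: 47 on hand, pool $1,034.00 (≈ $22.0000 each)
After Apr 3: 196 on hand, pool $3,865.00 (≈ $19.7194 each)
After Apr 5: 295 on hand, pool $5,845.00 (≈ $19.8136 each)
After Apr 8: 604 on hand, pool $11,407.00 (≈ $18.8858 each)
Apr 9, sell 460: 460/604 × $11,407.00 → $8,687.45
After Apr 11: 409 on hand, pool $7,224.55 (≈ $17.6639 each)
Apr 13, sell 271: 271/409 × $7,224.55 → $4,786.92
After Apr 14: 513 on hand, pool $10,312.63 (≈ $20.1026 each)
After Apr 15: 656 on hand, pool $12,600.63 (≈ $19.2083 each)
Apr 17, sell 322: 322/656 × $12,600.63 → $6,185.06
Total COGS = $8,687.45 + $4,786.92 + $6,185.06 = $19,659.43
Ending inventory (cost pool remaining) = $6,415.57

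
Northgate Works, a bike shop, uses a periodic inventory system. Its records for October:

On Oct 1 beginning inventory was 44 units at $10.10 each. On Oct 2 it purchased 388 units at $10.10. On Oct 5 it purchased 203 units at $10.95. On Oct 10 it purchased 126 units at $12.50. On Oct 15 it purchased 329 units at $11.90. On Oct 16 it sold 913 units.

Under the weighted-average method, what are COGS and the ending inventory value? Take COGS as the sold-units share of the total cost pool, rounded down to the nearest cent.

Oct 16, sell 913: 913/1090 × $12,076.15 → $10,115.16
Ending inventory (cost pool remaining) = $1,960.99

COGS = $10,115.16; ending inventory = $1,960.99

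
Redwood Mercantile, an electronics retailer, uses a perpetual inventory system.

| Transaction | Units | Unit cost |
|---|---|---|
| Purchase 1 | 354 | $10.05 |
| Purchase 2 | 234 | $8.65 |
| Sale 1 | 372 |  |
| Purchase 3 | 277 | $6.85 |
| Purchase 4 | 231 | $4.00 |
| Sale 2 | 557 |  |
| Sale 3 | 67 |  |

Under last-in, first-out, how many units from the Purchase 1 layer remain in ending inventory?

Sale 1 (372) [LIFO — newest first]: 234 @ $8.65 + 138 @ $10.05 = $3,411.00
Sale 2 (557) [LIFO — newest first]: 231 @ $4.00 + 277 @ $6.85 + 49 @ $10.05 = $3,313.90
Sale 3 (67) [LIFO — newest first]: 67 @ $10.05 = $673.35
Total COGS = $3,411.00 + $3,313.90 + $673.35 = $7,398.25
Ending inventory: 100 @ $10.05 = $1,005.00

100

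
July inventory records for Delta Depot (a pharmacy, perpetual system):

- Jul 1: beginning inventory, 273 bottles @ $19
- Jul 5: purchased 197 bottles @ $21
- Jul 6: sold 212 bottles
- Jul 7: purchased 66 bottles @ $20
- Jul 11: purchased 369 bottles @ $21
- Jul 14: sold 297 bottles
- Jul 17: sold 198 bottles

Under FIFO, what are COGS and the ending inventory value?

Jul 6, 212 sold [FIFO — oldest first]: 212 @ $19 = $4,028
Jul 14, 297 sold [FIFO — oldest first]: 61 @ $19 + 197 @ $21 + 39 @ $20 = $6,076
Jul 17, 198 sold [FIFO — oldest first]: 27 @ $20 + 171 @ $21 = $4,131
Total COGS = $4,028 + $6,076 + $4,131 = $14,235
Ending inventory: 198 @ $21 = $4,158

COGS = $14,235; ending inventory = $4,158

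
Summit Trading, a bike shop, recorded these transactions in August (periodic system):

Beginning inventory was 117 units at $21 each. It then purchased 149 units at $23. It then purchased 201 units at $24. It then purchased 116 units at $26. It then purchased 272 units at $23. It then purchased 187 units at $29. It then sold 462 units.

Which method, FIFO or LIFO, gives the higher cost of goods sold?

FIFO COGS: 117 @ $21 + 149 @ $23 + 196 @ $24 = $10,588
LIFO COGS: 187 @ $29 + 272 @ $23 + 3 @ $26 = $11,757

LIFO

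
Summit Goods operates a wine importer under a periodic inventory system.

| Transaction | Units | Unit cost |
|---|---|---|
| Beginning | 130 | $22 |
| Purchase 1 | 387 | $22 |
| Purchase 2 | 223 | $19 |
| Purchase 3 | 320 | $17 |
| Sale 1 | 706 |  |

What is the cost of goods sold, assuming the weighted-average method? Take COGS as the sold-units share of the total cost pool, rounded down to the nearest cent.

COGS = $14,020.76

Sale 1, sell 706: 706/1060 × $21,051.00 → $14,020.76
Ending inventory (cost pool remaining) = $7,030.24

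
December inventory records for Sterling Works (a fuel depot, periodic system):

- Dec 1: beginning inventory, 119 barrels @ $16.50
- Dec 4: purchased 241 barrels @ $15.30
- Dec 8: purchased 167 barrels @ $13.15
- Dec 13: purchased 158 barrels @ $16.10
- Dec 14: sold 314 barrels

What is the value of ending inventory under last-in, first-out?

Ending inventory = $5,795.45

Dec 14, 314 sold [LIFO — newest first]: 158 @ $16.10 + 156 @ $13.15 = $4,595.20
Ending inventory: 119 @ $16.50 + 241 @ $15.30 + 11 @ $13.15 = $5,795.45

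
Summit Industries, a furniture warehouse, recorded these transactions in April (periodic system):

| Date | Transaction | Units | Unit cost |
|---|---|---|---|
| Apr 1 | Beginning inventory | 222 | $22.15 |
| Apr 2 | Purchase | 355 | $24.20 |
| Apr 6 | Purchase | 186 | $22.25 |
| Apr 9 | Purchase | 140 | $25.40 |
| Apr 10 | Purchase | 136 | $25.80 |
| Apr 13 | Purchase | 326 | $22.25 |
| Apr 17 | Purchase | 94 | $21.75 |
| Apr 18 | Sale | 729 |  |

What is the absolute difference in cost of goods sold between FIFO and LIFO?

$206.75

FIFO COGS: 222 @ $22.15 + 355 @ $24.20 + 152 @ $22.25 = $16,890.30
LIFO COGS: 94 @ $21.75 + 326 @ $22.25 + 136 @ $25.80 + 140 @ $25.40 + 33 @ $22.25 = $17,097.05
Difference = |$16,890.30 − $17,097.05| = $206.75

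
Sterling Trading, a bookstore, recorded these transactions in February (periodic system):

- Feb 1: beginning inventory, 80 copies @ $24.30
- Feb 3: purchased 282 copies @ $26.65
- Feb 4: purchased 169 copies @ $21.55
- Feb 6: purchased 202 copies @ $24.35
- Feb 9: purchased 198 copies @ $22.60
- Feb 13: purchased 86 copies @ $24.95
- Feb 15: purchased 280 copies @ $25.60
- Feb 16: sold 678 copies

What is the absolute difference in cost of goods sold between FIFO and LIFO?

$116.30

FIFO COGS: 80 @ $24.30 + 282 @ $26.65 + 169 @ $21.55 + 147 @ $24.35 = $16,680.70
LIFO COGS: 280 @ $25.60 + 86 @ $24.95 + 198 @ $22.60 + 114 @ $24.35 = $16,564.40
Difference = |$16,680.70 − $16,564.40| = $116.30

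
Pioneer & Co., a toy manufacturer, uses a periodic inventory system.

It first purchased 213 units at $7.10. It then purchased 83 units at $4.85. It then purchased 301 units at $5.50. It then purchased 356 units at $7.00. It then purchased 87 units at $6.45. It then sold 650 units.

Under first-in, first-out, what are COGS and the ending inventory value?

COGS = $3,941.35; ending inventory = $2,682.15

Sale 1 (650) [FIFO — oldest first]: 213 @ $7.10 + 83 @ $4.85 + 301 @ $5.50 + 53 @ $7.00 = $3,941.35
Ending inventory: 303 @ $7.00 + 87 @ $6.45 = $2,682.15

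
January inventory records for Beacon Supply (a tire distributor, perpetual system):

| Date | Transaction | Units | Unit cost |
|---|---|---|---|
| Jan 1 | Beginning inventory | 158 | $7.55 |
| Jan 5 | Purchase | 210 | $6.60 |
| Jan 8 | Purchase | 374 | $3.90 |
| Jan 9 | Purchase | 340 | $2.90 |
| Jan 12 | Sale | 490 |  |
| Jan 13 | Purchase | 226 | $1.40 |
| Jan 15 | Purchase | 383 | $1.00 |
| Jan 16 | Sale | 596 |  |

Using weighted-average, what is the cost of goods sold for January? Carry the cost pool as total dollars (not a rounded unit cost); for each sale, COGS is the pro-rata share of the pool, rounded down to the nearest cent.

After Jan 1: 158 on hand, pool $1,192.90 (≈ $7.5500 each)
After Jan 5: 368 on hand, pool $2,578.90 (≈ $7.0079 each)
After Jan 8: 742 on hand, pool $4,037.50 (≈ $5.4414 each)
After Jan 9: 1082 on hand, pool $5,023.50 (≈ $4.6428 each)
Jan 12, sell 490: 490/1082 × $5,023.50 → $2,274.96
After Jan 13: 818 on hand, pool $3,064.94 (≈ $3.7469 each)
After Jan 15: 1201 on hand, pool $3,447.94 (≈ $2.8709 each)
Jan 16, sell 596: 596/1201 × $3,447.94 → $1,711.05
Total COGS = $2,274.96 + $1,711.05 = $3,986.01
Ending inventory (cost pool remaining) = $1,736.89
Check: goods available $5,722.90 = COGS $3,986.01 + ending $1,736.89

COGS = $3,986.01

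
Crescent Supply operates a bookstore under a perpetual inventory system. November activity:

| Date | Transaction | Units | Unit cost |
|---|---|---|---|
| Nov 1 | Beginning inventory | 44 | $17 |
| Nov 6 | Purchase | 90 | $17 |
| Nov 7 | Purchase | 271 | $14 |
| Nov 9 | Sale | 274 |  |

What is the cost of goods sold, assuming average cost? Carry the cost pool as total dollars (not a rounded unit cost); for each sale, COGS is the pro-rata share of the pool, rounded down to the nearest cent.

COGS = $4,107.97

After Nov 1: 44 on hand, pool $748.00 (≈ $17.0000 each)
After Nov 6: 134 on hand, pool $2,278.00 (≈ $17.0000 each)
After Nov 7: 405 on hand, pool $6,072.00 (≈ $14.9926 each)
Nov 9, sell 274: 274/405 × $6,072.00 → $4,107.97
Ending inventory (cost pool remaining) = $1,964.03
Check: goods available $6,072.00 = COGS $4,107.97 + ending $1,964.03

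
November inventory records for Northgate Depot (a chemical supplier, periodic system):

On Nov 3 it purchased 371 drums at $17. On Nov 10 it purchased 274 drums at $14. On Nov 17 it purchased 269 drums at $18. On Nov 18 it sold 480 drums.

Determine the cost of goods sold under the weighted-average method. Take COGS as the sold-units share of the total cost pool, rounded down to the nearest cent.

Nov 18, sell 480: 480/914 × $14,985.00 → $7,869.58
Ending inventory (cost pool remaining) = $7,115.42
Check: goods available $14,985.00 = COGS $7,869.58 + ending $7,115.42

COGS = $7,869.58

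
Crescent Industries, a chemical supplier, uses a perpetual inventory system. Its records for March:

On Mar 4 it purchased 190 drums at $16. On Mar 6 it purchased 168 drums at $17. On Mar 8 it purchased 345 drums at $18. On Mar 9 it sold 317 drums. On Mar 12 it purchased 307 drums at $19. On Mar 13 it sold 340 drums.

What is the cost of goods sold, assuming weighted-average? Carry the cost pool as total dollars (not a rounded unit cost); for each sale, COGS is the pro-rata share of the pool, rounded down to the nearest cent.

COGS = $11,581.88

After Mar 4: 190 on hand, pool $3,040.00 (≈ $16.0000 each)
After Mar 6: 358 on hand, pool $5,896.00 (≈ $16.4693 each)
After Mar 8: 703 on hand, pool $12,106.00 (≈ $17.2205 each)
Mar 9, sell 317: 317/703 × $12,106.00 → $5,458.89
After Mar 12: 693 on hand, pool $12,480.11 (≈ $18.0088 each)
Mar 13, sell 340: 340/693 × $12,480.11 → $6,122.99
Total COGS = $5,458.89 + $6,122.99 = $11,581.88
Ending inventory (cost pool remaining) = $6,357.12
Check: goods available $17,939.00 = COGS $11,581.88 + ending $6,357.12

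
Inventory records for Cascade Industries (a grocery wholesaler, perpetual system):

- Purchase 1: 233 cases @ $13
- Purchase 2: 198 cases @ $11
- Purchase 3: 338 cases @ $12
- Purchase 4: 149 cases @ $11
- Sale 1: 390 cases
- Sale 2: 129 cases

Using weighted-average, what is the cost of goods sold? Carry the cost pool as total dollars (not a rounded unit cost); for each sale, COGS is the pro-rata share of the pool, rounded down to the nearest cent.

COGS = $6,163.54

After Purchase 1: 233 on hand, pool $3,029.00 (≈ $13.0000 each)
After Purchase 2: 431 on hand, pool $5,207.00 (≈ $12.0812 each)
After Purchase 3: 769 on hand, pool $9,263.00 (≈ $12.0455 each)
After Purchase 4: 918 on hand, pool $10,902.00 (≈ $11.8758 each)
Sale 1, sell 390: 390/918 × $10,902.00 → $4,631.56
Sale 2, sell 129: 129/528 × $6,270.44 → $1,531.98
Total COGS = $4,631.56 + $1,531.98 = $6,163.54
Ending inventory (cost pool remaining) = $4,738.46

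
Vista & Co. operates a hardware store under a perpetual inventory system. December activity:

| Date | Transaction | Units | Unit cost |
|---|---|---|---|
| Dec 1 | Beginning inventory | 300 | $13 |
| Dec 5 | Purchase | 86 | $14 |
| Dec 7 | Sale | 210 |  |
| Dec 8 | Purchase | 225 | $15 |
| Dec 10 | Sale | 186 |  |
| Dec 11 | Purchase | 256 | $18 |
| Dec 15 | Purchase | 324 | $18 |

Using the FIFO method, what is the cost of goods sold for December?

Dec 7, 210 sold [FIFO — oldest first]: 210 @ $13 = $2,730
Dec 10, 186 sold [FIFO — oldest first]: 90 @ $13 + 86 @ $14 + 10 @ $15 = $2,524
Total COGS = $2,730 + $2,524 = $5,254
Ending inventory: 215 @ $15 + 256 @ $18 + 324 @ $18 = $13,665
Check: goods available $18,919 = COGS $5,254 + ending $13,665

COGS = $5,254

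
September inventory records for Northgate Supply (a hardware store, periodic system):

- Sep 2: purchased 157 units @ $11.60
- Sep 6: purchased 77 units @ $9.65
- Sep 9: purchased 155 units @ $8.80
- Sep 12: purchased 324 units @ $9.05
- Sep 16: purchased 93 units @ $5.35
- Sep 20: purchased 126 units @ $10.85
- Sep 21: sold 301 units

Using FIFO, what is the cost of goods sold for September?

COGS = $3,153.85

Sep 21, 301 sold [FIFO — oldest first]: 157 @ $11.60 + 77 @ $9.65 + 67 @ $8.80 = $3,153.85
Ending inventory: 88 @ $8.80 + 324 @ $9.05 + 93 @ $5.35 + 126 @ $10.85 = $5,571.25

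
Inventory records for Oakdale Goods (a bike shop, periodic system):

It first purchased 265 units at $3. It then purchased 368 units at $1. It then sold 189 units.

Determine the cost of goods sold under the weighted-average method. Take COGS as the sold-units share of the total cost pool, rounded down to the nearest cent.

COGS = $347.24

Sale 1, sell 189: 189/633 × $1,163.00 → $347.24
Ending inventory (cost pool remaining) = $815.76
Check: goods available $1,163.00 = COGS $347.24 + ending $815.76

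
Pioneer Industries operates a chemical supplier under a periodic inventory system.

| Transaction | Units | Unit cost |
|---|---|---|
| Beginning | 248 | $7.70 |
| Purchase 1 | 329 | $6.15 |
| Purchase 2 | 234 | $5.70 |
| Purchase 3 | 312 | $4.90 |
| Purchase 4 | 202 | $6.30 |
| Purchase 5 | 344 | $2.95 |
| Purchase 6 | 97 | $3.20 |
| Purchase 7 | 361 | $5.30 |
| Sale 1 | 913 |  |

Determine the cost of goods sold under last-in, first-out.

Sale 1 (913) [LIFO — newest first]: 361 @ $5.30 + 97 @ $3.20 + 344 @ $2.95 + 111 @ $6.30 = $3,937.80
Ending inventory: 248 @ $7.70 + 329 @ $6.15 + 234 @ $5.70 + 312 @ $4.90 + 91 @ $6.30 = $7,368.85

COGS = $3,937.80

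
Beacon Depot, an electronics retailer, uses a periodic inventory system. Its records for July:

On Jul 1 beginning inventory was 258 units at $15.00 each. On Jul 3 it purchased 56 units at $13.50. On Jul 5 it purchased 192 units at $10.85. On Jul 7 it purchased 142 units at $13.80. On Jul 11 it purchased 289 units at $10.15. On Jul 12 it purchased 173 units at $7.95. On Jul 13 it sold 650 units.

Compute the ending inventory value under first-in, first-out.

Jul 13, 650 sold [FIFO — oldest first]: 258 @ $15.00 + 56 @ $13.50 + 192 @ $10.85 + 142 @ $13.80 + 2 @ $10.15 = $8,689.10
Ending inventory: 287 @ $10.15 + 173 @ $7.95 = $4,288.40
Check: goods available $12,977.50 = COGS $8,689.10 + ending $4,288.40

Ending inventory = $4,288.40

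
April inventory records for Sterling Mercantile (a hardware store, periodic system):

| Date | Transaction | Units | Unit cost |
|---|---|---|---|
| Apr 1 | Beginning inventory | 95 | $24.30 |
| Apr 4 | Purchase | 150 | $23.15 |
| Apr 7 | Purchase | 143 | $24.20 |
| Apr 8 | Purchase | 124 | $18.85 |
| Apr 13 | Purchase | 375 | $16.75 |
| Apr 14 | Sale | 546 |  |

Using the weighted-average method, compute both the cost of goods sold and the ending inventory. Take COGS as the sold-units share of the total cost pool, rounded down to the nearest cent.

COGS = $10,994.02; ending inventory = $6,866.23

Apr 14, sell 546: 546/887 × $17,860.25 → $10,994.02
Ending inventory (cost pool remaining) = $6,866.23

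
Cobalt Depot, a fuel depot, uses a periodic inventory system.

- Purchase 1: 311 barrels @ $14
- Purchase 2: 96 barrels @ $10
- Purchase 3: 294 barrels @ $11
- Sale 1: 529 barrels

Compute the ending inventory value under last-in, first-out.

Ending inventory = $2,408

Sale 1 (529) [LIFO — newest first]: 294 @ $11 + 96 @ $10 + 139 @ $14 = $6,140
Ending inventory: 172 @ $14 = $2,408
Check: goods available $8,548 = COGS $6,140 + ending $2,408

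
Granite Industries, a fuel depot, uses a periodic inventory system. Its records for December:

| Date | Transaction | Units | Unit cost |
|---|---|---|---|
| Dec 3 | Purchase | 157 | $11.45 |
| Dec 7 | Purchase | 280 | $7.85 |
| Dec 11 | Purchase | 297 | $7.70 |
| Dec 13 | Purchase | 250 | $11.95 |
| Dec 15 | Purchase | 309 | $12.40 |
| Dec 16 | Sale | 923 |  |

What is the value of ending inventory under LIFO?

Dec 16, 923 sold [LIFO — newest first]: 309 @ $12.40 + 250 @ $11.95 + 297 @ $7.70 + 67 @ $7.85 = $9,631.95
Ending inventory: 157 @ $11.45 + 213 @ $7.85 = $3,469.70

Ending inventory = $3,469.70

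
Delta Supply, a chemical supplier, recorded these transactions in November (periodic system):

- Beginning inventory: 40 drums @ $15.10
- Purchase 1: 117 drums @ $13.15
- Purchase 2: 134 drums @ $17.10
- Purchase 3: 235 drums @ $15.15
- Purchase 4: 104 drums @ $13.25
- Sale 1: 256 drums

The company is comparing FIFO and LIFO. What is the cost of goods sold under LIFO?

FIFO COGS: 40 @ $15.10 + 117 @ $13.15 + 99 @ $17.10 = $3,835.45
LIFO COGS: 104 @ $13.25 + 152 @ $15.15 = $3,680.80

COGS = $3,680.80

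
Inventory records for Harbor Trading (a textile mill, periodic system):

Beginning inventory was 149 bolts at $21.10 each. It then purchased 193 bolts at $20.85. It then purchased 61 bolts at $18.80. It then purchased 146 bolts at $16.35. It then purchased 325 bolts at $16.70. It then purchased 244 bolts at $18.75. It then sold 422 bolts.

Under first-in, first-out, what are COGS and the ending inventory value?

Sale 1 (422) [FIFO — oldest first]: 149 @ $21.10 + 193 @ $20.85 + 61 @ $18.80 + 19 @ $16.35 = $8,625.40
Ending inventory: 127 @ $16.35 + 325 @ $16.70 + 244 @ $18.75 = $12,078.95
Check: goods available $20,704.35 = COGS $8,625.40 + ending $12,078.95

COGS = $8,625.40; ending inventory = $12,078.95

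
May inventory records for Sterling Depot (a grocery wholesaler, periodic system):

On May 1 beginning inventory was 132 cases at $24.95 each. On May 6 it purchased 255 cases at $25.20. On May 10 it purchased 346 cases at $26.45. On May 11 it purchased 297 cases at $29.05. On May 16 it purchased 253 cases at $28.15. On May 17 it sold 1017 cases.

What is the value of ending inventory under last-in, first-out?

May 17, 1017 sold [LIFO — newest first]: 253 @ $28.15 + 297 @ $29.05 + 346 @ $26.45 + 121 @ $25.20 = $27,950.70
Ending inventory: 132 @ $24.95 + 134 @ $25.20 = $6,670.20

Ending inventory = $6,670.20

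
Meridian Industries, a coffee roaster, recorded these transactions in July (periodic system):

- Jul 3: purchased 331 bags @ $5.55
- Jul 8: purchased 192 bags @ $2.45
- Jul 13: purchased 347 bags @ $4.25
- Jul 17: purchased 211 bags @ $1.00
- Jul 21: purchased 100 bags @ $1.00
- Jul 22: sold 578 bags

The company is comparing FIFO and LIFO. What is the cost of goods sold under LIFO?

FIFO COGS: 331 @ $5.55 + 192 @ $2.45 + 55 @ $4.25 = $2,541.20
LIFO COGS: 100 @ $1.00 + 211 @ $1.00 + 267 @ $4.25 = $1,445.75

COGS = $1,445.75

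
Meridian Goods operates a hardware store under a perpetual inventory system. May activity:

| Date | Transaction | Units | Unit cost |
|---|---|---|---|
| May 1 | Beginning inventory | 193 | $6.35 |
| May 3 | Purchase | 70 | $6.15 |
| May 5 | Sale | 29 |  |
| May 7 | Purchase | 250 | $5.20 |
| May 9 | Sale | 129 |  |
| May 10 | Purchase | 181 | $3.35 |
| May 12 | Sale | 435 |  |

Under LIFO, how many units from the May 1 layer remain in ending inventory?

101

May 5, 29 sold [LIFO — newest first]: 29 @ $6.15 = $178.35
May 9, 129 sold [LIFO — newest first]: 129 @ $5.20 = $670.80
May 12, 435 sold [LIFO — newest first]: 181 @ $3.35 + 121 @ $5.20 + 41 @ $6.15 + 92 @ $6.35 = $2,071.90
Total COGS = $178.35 + $670.80 + $2,071.90 = $2,921.05
Ending inventory: 101 @ $6.35 = $641.35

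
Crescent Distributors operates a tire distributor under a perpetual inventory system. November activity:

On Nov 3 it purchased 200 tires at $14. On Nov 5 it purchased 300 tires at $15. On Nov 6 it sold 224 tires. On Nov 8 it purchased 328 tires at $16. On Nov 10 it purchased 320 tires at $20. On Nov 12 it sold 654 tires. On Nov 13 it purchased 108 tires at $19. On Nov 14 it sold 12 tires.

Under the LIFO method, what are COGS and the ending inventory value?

COGS = $15,326; ending inventory = $5,674

Nov 6, 224 sold [LIFO — newest first]: 224 @ $15 = $3,360
Nov 12, 654 sold [LIFO — newest first]: 320 @ $20 + 328 @ $16 + 6 @ $15 = $11,738
Nov 14, 12 sold [LIFO — newest first]: 12 @ $19 = $228
Total COGS = $3,360 + $11,738 + $228 = $15,326
Ending inventory: 200 @ $14 + 70 @ $15 + 96 @ $19 = $5,674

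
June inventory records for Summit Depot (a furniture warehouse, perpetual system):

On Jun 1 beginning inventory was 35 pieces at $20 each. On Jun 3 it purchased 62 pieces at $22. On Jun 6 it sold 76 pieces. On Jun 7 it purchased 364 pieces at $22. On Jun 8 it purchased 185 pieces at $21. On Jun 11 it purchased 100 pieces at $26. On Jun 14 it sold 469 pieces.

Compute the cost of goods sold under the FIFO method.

Jun 6, 76 sold [FIFO — oldest first]: 35 @ $20 + 41 @ $22 = $1,602
Jun 14, 469 sold [FIFO — oldest first]: 21 @ $22 + 364 @ $22 + 84 @ $21 = $10,234
Total COGS = $1,602 + $10,234 = $11,836
Ending inventory: 101 @ $21 + 100 @ $26 = $4,721

COGS = $11,836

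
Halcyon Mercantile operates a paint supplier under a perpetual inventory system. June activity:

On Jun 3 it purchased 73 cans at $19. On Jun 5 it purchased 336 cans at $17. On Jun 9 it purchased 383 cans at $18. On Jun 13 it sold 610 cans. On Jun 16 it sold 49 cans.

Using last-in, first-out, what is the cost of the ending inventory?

Jun 13, 610 sold [LIFO — newest first]: 383 @ $18 + 227 @ $17 = $10,753
Jun 16, 49 sold [LIFO — newest first]: 49 @ $17 = $833
Total COGS = $10,753 + $833 = $11,586
Ending inventory: 73 @ $19 + 60 @ $17 = $2,407

Ending inventory = $2,407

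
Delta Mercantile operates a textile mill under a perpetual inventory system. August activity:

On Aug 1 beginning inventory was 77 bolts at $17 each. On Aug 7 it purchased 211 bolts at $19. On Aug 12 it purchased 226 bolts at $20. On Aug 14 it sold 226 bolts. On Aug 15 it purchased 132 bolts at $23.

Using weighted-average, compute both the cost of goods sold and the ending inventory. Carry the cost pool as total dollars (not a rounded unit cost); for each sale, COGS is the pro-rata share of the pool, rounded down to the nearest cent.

COGS = $4,325.65; ending inventory = $8,548.35

After Aug 1: 77 on hand, pool $1,309.00 (≈ $17.0000 each)
After Aug 7: 288 on hand, pool $5,318.00 (≈ $18.4653 each)
After Aug 12: 514 on hand, pool $9,838.00 (≈ $19.1401 each)
Aug 14, sell 226: 226/514 × $9,838.00 → $4,325.65
After Aug 15: 420 on hand, pool $8,548.35 (≈ $20.3532 each)
Ending inventory (cost pool remaining) = $8,548.35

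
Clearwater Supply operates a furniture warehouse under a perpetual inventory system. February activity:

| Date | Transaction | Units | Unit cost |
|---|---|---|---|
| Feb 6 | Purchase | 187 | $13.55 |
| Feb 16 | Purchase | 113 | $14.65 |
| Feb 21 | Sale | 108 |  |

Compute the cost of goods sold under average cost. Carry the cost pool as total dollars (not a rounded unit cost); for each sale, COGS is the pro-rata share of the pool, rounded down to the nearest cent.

COGS = $1,508.14

After Feb 6: 187 on hand, pool $2,533.85 (≈ $13.5500 each)
After Feb 16: 300 on hand, pool $4,189.30 (≈ $13.9643 each)
Feb 21, sell 108: 108/300 × $4,189.30 → $1,508.14
Ending inventory (cost pool remaining) = $2,681.16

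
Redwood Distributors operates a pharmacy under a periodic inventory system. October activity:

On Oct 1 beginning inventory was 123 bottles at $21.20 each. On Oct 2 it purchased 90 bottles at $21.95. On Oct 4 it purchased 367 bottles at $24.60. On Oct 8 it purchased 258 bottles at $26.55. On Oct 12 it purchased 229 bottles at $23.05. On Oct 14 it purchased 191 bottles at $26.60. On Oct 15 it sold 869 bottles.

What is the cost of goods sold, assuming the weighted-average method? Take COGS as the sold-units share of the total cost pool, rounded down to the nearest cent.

COGS = $21,289.98

Oct 15, sell 869: 869/1258 × $30,820.25 → $21,289.98
Ending inventory (cost pool remaining) = $9,530.27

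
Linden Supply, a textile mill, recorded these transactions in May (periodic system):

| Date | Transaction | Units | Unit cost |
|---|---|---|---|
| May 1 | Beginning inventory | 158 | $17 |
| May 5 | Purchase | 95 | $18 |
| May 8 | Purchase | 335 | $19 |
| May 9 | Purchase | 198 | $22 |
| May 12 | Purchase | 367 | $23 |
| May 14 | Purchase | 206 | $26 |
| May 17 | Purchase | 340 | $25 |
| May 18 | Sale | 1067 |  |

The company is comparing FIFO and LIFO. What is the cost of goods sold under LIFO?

FIFO COGS: 158 @ $17 + 95 @ $18 + 335 @ $19 + 198 @ $22 + 281 @ $23 = $21,580
LIFO COGS: 340 @ $25 + 206 @ $26 + 367 @ $23 + 154 @ $22 = $25,685

COGS = $25,685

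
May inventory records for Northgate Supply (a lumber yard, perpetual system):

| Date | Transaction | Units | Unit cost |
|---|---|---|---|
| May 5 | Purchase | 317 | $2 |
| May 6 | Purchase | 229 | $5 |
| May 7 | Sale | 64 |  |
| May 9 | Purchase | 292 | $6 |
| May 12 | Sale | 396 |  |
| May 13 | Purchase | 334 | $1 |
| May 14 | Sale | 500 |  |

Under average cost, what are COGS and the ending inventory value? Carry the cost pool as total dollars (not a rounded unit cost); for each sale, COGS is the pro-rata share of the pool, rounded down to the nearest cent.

After May 5: 317 on hand, pool $634.00 (≈ $2.0000 each)
After May 6: 546 on hand, pool $1,779.00 (≈ $3.2582 each)
May 7, sell 64: 64/546 × $1,779.00 → $208.52
After May 9: 774 on hand, pool $3,322.48 (≈ $4.2926 each)
May 12, sell 396: 396/774 × $3,322.48 → $1,699.87
After May 13: 712 on hand, pool $1,956.61 (≈ $2.7480 each)
May 14, sell 500: 500/712 × $1,956.61 → $1,374.02
Total COGS = $208.52 + $1,699.87 + $1,374.02 = $3,282.41
Ending inventory (cost pool remaining) = $582.59
Check: goods available $3,865.00 = COGS $3,282.41 + ending $582.59

COGS = $3,282.41; ending inventory = $582.59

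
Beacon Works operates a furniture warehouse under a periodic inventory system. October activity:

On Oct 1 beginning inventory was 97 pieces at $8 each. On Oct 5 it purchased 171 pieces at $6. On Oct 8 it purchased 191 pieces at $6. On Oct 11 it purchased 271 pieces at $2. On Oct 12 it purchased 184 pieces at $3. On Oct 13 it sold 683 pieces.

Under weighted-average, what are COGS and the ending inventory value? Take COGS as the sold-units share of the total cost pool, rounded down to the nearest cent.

Oct 13, sell 683: 683/914 × $4,042.00 → $3,020.44
Ending inventory (cost pool remaining) = $1,021.56

COGS = $3,020.44; ending inventory = $1,021.56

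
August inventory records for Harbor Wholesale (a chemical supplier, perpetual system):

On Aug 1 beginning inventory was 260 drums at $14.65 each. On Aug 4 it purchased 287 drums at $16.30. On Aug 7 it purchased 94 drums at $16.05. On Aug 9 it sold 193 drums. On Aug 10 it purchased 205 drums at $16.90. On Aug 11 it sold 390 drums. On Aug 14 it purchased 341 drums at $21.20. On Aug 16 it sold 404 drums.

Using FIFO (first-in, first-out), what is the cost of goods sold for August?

COGS = $16,449.50

Aug 9, 193 sold [FIFO — oldest first]: 193 @ $14.65 = $2,827.45
Aug 11, 390 sold [FIFO — oldest first]: 67 @ $14.65 + 287 @ $16.30 + 36 @ $16.05 = $6,237.45
Aug 16, 404 sold [FIFO — oldest first]: 58 @ $16.05 + 205 @ $16.90 + 141 @ $21.20 = $7,384.60
Total COGS = $2,827.45 + $6,237.45 + $7,384.60 = $16,449.50
Ending inventory: 200 @ $21.20 = $4,240.00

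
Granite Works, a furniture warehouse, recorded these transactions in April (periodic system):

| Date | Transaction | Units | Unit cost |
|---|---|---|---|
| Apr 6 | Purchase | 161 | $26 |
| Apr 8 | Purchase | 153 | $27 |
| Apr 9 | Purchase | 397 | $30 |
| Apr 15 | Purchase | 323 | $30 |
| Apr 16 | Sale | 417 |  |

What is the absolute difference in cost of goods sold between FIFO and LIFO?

FIFO COGS: 161 @ $26 + 153 @ $27 + 103 @ $30 = $11,407
LIFO COGS: 323 @ $30 + 94 @ $30 = $12,510
Difference = |$11,407 − $12,510| = $1,103

$1,103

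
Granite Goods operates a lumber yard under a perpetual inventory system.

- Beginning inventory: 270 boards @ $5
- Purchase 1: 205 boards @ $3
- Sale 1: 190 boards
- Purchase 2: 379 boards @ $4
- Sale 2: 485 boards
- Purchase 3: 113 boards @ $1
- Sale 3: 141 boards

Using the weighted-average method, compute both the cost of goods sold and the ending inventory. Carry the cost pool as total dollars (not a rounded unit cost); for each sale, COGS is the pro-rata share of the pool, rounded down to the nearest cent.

COGS = $3,159.86; ending inventory = $434.14

After Beginning: 270 on hand, pool $1,350.00 (≈ $5.0000 each)
After Purchase 1: 475 on hand, pool $1,965.00 (≈ $4.1368 each)
Sale 1, sell 190: 190/475 × $1,965.00 → $786.00
After Purchase 2: 664 on hand, pool $2,695.00 (≈ $4.0587 each)
Sale 2, sell 485: 485/664 × $2,695.00 → $1,968.48
After Purchase 3: 292 on hand, pool $839.52 (≈ $2.8751 each)
Sale 3, sell 141: 141/292 × $839.52 → $405.38
Total COGS = $786.00 + $1,968.48 + $405.38 = $3,159.86
Ending inventory (cost pool remaining) = $434.14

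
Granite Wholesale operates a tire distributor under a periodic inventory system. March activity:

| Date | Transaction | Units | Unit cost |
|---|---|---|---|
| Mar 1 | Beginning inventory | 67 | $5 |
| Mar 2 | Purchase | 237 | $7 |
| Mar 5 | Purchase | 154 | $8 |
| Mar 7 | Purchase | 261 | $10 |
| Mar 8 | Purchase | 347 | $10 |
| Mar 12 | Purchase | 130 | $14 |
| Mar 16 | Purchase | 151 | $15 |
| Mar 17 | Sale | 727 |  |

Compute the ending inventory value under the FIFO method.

Mar 17, 727 sold [FIFO — oldest first]: 67 @ $5 + 237 @ $7 + 154 @ $8 + 261 @ $10 + 8 @ $10 = $5,916
Ending inventory: 339 @ $10 + 130 @ $14 + 151 @ $15 = $7,475

Ending inventory = $7,475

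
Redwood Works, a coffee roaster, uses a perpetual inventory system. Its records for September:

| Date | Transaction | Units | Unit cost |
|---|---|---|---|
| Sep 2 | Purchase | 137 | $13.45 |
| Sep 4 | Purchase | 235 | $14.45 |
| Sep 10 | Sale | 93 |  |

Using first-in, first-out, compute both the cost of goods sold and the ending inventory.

COGS = $1,250.85; ending inventory = $3,987.55

Sep 10, 93 sold [FIFO — oldest first]: 93 @ $13.45 = $1,250.85
Ending inventory: 44 @ $13.45 + 235 @ $14.45 = $3,987.55
Check: goods available $5,238.40 = COGS $1,250.85 + ending $3,987.55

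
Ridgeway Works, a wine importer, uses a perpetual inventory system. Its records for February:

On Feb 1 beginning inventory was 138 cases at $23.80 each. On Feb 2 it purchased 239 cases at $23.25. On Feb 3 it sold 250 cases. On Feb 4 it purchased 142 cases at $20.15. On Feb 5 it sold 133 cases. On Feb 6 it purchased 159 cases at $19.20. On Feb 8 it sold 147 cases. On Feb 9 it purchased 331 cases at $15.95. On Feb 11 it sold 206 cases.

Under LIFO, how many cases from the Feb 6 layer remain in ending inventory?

Feb 3, 250 sold [LIFO — newest first]: 239 @ $23.25 + 11 @ $23.80 = $5,818.55
Feb 5, 133 sold [LIFO — newest first]: 133 @ $20.15 = $2,679.95
Feb 8, 147 sold [LIFO — newest first]: 147 @ $19.20 = $2,822.40
Feb 11, 206 sold [LIFO — newest first]: 206 @ $15.95 = $3,285.70
Total COGS = $5,818.55 + $2,679.95 + $2,822.40 + $3,285.70 = $14,606.60
Ending inventory: 127 @ $23.80 + 9 @ $20.15 + 12 @ $19.20 + 125 @ $15.95 = $5,428.10
Check: goods available $20,034.70 = COGS $14,606.60 + ending $5,428.10

12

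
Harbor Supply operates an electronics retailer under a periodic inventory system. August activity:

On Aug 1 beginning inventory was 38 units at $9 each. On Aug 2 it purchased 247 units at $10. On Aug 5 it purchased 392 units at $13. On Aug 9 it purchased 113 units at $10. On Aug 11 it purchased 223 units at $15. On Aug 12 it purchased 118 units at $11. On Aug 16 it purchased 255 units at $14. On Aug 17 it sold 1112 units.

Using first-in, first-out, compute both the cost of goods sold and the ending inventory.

Aug 17, 1112 sold [FIFO — oldest first]: 38 @ $9 + 247 @ $10 + 392 @ $13 + 113 @ $10 + 223 @ $15 + 99 @ $11 = $13,472
Ending inventory: 19 @ $11 + 255 @ $14 = $3,779

COGS = $13,472; ending inventory = $3,779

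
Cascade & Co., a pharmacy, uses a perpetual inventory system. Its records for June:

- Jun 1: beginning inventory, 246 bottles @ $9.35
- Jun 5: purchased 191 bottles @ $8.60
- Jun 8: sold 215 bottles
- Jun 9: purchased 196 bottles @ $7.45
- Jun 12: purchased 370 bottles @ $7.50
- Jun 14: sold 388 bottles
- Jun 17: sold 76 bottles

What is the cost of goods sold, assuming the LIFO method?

COGS = $5,342.30

Jun 8, 215 sold [LIFO — newest first]: 191 @ $8.60 + 24 @ $9.35 = $1,867.00
Jun 14, 388 sold [LIFO — newest first]: 370 @ $7.50 + 18 @ $7.45 = $2,909.10
Jun 17, 76 sold [LIFO — newest first]: 76 @ $7.45 = $566.20
Total COGS = $1,867.00 + $2,909.10 + $566.20 = $5,342.30
Ending inventory: 222 @ $9.35 + 102 @ $7.45 = $2,835.60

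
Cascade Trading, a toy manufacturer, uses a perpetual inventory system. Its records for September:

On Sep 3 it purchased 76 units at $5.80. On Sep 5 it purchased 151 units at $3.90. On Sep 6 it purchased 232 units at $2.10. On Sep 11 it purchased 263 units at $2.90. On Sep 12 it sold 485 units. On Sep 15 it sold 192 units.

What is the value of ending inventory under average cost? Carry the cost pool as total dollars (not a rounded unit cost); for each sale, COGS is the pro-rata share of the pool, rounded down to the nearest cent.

Ending inventory = $142.09

After Sep 3: 76 on hand, pool $440.80 (≈ $5.8000 each)
After Sep 5: 227 on hand, pool $1,029.70 (≈ $4.5361 each)
After Sep 6: 459 on hand, pool $1,516.90 (≈ $3.3048 each)
After Sep 11: 722 on hand, pool $2,279.60 (≈ $3.1573 each)
Sep 12, sell 485: 485/722 × $2,279.60 → $1,531.31
Sep 15, sell 192: 192/237 × $748.29 → $606.20
Total COGS = $1,531.31 + $606.20 = $2,137.51
Ending inventory (cost pool remaining) = $142.09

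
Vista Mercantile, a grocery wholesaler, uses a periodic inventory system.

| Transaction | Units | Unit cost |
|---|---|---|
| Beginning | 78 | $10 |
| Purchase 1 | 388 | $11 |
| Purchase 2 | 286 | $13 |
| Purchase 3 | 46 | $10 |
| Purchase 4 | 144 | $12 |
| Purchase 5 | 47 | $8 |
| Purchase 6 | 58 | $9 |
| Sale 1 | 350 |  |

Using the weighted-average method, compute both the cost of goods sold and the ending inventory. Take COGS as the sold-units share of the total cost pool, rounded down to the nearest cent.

Sale 1, sell 350: 350/1047 × $11,852.00 → $3,961.98
Ending inventory (cost pool remaining) = $7,890.02

COGS = $3,961.98; ending inventory = $7,890.02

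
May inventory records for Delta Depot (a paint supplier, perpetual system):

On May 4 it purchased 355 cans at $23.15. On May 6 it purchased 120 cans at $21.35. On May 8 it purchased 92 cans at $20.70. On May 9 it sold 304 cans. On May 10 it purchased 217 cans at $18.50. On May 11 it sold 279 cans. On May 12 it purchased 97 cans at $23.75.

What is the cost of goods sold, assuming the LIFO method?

May 9, 304 sold [LIFO — newest first]: 92 @ $20.70 + 120 @ $21.35 + 92 @ $23.15 = $6,596.20
May 11, 279 sold [LIFO — newest first]: 217 @ $18.50 + 62 @ $23.15 = $5,449.80
Total COGS = $6,596.20 + $5,449.80 = $12,046.00
Ending inventory: 201 @ $23.15 + 97 @ $23.75 = $6,956.90
Check: goods available $19,002.90 = COGS $12,046.00 + ending $6,956.90

COGS = $12,046.00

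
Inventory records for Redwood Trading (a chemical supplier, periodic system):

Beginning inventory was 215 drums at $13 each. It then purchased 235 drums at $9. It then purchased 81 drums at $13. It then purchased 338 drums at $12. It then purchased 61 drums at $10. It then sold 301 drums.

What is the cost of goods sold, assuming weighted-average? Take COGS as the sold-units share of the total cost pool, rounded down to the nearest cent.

COGS = $3,440.13

Sale 1, sell 301: 301/930 × $10,629.00 → $3,440.13
Ending inventory (cost pool remaining) = $7,188.87
Check: goods available $10,629.00 = COGS $3,440.13 + ending $7,188.87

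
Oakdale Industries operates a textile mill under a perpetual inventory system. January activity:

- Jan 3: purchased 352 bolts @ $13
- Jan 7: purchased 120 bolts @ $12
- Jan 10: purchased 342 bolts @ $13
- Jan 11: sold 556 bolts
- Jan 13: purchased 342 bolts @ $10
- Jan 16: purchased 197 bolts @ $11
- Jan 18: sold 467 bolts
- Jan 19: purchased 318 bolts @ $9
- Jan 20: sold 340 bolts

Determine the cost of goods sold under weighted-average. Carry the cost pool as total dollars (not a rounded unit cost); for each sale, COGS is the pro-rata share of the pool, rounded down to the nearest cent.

COGS = $15,798.53

After Jan 3: 352 on hand, pool $4,576.00 (≈ $13.0000 each)
After Jan 7: 472 on hand, pool $6,016.00 (≈ $12.7458 each)
After Jan 10: 814 on hand, pool $10,462.00 (≈ $12.8526 each)
Jan 11, sell 556: 556/814 × $10,462.00 → $7,146.03
After Jan 13: 600 on hand, pool $6,735.97 (≈ $11.2266 each)
After Jan 16: 797 on hand, pool $8,902.97 (≈ $11.1706 each)
Jan 18, sell 467: 467/797 × $8,902.97 → $5,216.67
After Jan 19: 648 on hand, pool $6,548.30 (≈ $10.1054 each)
Jan 20, sell 340: 340/648 × $6,548.30 → $3,435.83
Total COGS = $7,146.03 + $5,216.67 + $3,435.83 = $15,798.53
Ending inventory (cost pool remaining) = $3,112.47
Check: goods available $18,911.00 = COGS $15,798.53 + ending $3,112.47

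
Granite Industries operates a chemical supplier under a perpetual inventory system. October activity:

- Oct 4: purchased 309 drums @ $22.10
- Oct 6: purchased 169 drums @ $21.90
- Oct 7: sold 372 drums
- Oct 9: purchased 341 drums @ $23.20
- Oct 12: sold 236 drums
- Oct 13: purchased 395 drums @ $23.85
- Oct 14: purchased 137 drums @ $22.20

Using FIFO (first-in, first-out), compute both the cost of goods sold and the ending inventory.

COGS = $13,546.00; ending inventory = $17,357.35

Oct 7, 372 sold [FIFO — oldest first]: 309 @ $22.10 + 63 @ $21.90 = $8,208.60
Oct 12, 236 sold [FIFO — oldest first]: 106 @ $21.90 + 130 @ $23.20 = $5,337.40
Total COGS = $8,208.60 + $5,337.40 = $13,546.00
Ending inventory: 211 @ $23.20 + 395 @ $23.85 + 137 @ $22.20 = $17,357.35
Check: goods available $30,903.35 = COGS $13,546.00 + ending $17,357.35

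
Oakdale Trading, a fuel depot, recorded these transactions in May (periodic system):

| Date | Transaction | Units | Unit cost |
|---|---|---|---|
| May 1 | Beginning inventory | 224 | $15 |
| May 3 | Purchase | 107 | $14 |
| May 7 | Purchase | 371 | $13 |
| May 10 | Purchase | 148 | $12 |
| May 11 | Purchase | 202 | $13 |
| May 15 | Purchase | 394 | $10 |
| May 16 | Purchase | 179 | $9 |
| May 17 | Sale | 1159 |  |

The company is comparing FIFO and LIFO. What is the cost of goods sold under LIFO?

FIFO COGS: 224 @ $15 + 107 @ $14 + 371 @ $13 + 148 @ $12 + 202 @ $13 + 107 @ $10 = $15,153
LIFO COGS: 179 @ $9 + 394 @ $10 + 202 @ $13 + 148 @ $12 + 236 @ $13 = $13,021

COGS = $13,021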